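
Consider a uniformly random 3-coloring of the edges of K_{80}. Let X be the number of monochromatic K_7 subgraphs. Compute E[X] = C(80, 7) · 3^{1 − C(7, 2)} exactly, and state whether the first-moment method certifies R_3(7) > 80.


E[X] = C(80, 7) · 3^{1 − 21} = 3176716400 · 3^{−20} = 3176716400/3486784401.
As a reduced fraction: E[X] = 3176716400/3486784401 ≈ 0.9111.
Is E[X] < 1? YES.
Since E[X] < 1, there exists a 3-coloring of K_{80} with no monochromatic K_7; hence R_3(7) > 80.

E[X] = 3176716400/3486784401 ≈ 0.9111; E[X] < 1, so R_3(7) > 80.


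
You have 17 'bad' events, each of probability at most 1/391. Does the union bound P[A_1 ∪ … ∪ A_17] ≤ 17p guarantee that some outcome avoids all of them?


Union bound: P[∪_{i=1}^{17} A_i] ≤ Σ_i P[A_i] ≤ 17·p = 17·(1/391) = 1/23.
Numerically: 1/23 ≈ 0.043478.
Is 1/23 < 1? YES.
Since P[∪ A_i] ≤ 1/23 < 1, the complement has P[∩ A_i^c] ≥ 1 − 1/23 = 22/23 > 0, so some outcome avoids every A_i.

17·p = 1/23 ≈ 0.043478; existence CERTIFIED by the union bound.


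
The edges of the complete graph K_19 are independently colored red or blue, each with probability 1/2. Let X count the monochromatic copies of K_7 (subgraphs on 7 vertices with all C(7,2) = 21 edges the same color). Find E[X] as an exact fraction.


Let X = Σ_S X_S over the C(19, 7) = 50388 subsets S of size 7, where X_S = 1 if the K_7 on S is monochromatic.
For a fixed S, the K_7 on S has C(7, 2) = 21 edges. P[all 21 edges red] = (1/2)^21, and likewise for blue, so P[monochromatic] = 2·(1/2)^21 = 2^{1 − 21} = 1/1048576.
By linearity of expectation: E[X] = C(19, 7) · 2^{1 − 21} = 50388 · 1/1048576 = 12597/262144.
Numerically: E[X] ≈ 0.048054.

E[X] = C(19,7)·2^(1−C(7,2)) = 12597/262144 ≈ 0.048054.


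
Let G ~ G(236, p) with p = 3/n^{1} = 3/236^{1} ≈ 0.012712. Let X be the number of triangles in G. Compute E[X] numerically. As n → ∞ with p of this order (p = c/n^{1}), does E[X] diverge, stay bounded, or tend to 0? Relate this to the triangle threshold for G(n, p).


Number of potential triangles: C(236, 3) = 2162940.
Each occurs with probability p³ ≈ (0.012712)³ ≈ 2.0541292e-06.
By linearity: E[X] = C(236, 3)·p³ ≈ 2162940 · 2.0541292e-06 ≈ 4.44296.
Here α = 1, so p = 3/n is exactly at the triangle threshold p ~ 1/n. Asymptotically E[X] → c³/6 = 3³/6 = 9/2 ≈ 4.50000, a bounded constant. In this regime the triangle count is asymptotically Poisson(c³/6).

E[X] ≈ 4.44296; in regime p = Θ(1/n^{1}) E[X] stays bounded (at the triangle threshold p ~ 1/n).


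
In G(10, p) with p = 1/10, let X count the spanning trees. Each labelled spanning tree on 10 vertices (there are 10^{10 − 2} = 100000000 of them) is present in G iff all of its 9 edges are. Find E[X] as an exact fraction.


K_10 has 10^{10 − 2} = 100000000 labelled spanning trees.
For each such spanning tree H, let X_H = 1 if all 9 edges of H are present in G. Then P[X_H = 1] = p^{9} = (1/10)^{9} = 1/1000000000.
By linearity: E[X] = Σ_H E[X_H] = 100000000 · p^{9} = 100000000 · 1/1000000000 = 1/10.
Numerically: E[X] ≈ 0.1.

E[X] = 100000000 · (1/10)^{9} = 1/10 ≈ 0.1.


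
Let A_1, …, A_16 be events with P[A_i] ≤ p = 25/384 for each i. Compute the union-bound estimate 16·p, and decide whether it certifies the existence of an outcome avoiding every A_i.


Union bound: P[∪_{i=1}^{16} A_i] ≤ Σ_i P[A_i] ≤ 16·p = 16·(25/384) = 25/24.
Numerically: 25/24 ≈ 1.0417.
Is 25/24 < 1? NO.
Since the bound 25/24 is ≥ 1, the union bound is uninformative here; it does NOT by itself certify existence.

16·p = 25/24 ≈ 1.0417; existence NOT certified by the union bound.


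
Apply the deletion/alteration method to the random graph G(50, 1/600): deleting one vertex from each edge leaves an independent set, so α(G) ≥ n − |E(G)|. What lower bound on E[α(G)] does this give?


E[|E(G)|] = C(50, 2)·p = 1225 · (1/600) = 49/24.
E[α(G)] ≥ n − E[|E(G)|] = 50 − 49/24 = 1151/24.
Numerically: ≈ 47.9583.
(This is only a lower bound; the true E[α(G)] may be larger.)

E[α(G)] ≥ 1151/24 ≈ 47.9583.


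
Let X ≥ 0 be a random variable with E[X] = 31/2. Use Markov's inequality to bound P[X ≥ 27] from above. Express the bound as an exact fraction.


μ = E[X] = 31/2, a = 27.
Markov: P[X ≥ 27] ≤ μ/a = (31/2)/27 = 31/54.
Numerically: ≈ 0.57407.
(Since a = 27 > μ = 15.50000, the bound 31/54 is < 1 and informative.)

P[X ≥ 27] ≤ 31/54 ≈ 0.57407.


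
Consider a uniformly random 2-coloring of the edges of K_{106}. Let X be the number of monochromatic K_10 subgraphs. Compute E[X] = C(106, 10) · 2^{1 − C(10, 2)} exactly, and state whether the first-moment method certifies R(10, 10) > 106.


E[X] = C(106, 10) · 2^{1 − 45} = 31853506369685 · 2^{−44} = 31853506369685/17592186044416.
As a reduced fraction: E[X] = 31853506369685/17592186044416 ≈ 1.811.
Is E[X] < 1? NO.
Since E[X] ≥ 1, the first-moment bound is inconclusive at n = 106; it does NOT by itself certify R(10, 10) > 106.

E[X] = 31853506369685/17592186044416 ≈ 1.811; E[X] ≥ 1; first-moment method inconclusive here.


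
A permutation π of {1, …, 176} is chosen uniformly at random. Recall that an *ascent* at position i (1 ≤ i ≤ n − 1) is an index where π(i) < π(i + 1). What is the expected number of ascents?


Write X = Σ X_I over i = 1, …, 175, with X_I the indicator of one ascent.
There are 175 indicators.
For each fixed i, the pair (π(i), π(i+1)) is a uniformly random ordered pair of distinct values from {1, …, 176}; by symmetry P[π(i) < π(i+1)] = 1/2.
By linearity: E[X] = 175 · (1/2) = (176 − 1) · (1/2) = 175/2 ≈ 87.500.

E[X] = 175/2 = 87.500.


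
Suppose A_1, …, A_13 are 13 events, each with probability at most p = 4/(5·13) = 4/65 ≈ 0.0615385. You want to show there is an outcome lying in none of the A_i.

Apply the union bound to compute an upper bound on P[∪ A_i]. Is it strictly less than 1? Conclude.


Union bound: P[∪_{i=1}^{13} A_i] ≤ Σ_i P[A_i] ≤ 13·p = 13·(4/65) = 4/5.
Numerically: 4/5 ≈ 0.8000000.
Is 4/5 < 1? YES.
Since P[∪ A_i] ≤ 4/5 < 1, the complement has P[∩ A_i^c] ≥ 1 − 4/5 = 1/5 > 0, so some outcome avoids every A_i.

13·p = 4/5 ≈ 0.8000000; existence CERTIFIED by the union bound.


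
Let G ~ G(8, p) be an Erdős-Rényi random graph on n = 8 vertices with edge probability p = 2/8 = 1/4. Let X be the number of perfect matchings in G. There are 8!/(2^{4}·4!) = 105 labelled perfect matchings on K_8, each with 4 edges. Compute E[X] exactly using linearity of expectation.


K_8 has 8!/(2^{4}·4!) = 105 labelled perfect matchings.
For each such perfect matching H, let X_H = 1 if all 4 edges of H are present in G. Then P[X_H = 1] = p^{4} = (1/4)^{4} = 1/256.
Summing the indicators: E[X] = Σ_H E[X_H] = 105 · p^{4} = 105 · 1/256 = 105/256.
Numerically: E[X] ≈ 0.41.

E[X] = 105 · (1/4)^{4} = 105/256 ≈ 0.41.


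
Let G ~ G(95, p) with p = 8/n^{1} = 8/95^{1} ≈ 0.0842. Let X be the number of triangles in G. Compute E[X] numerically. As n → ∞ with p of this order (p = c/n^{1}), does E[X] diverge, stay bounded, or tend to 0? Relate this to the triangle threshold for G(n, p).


Number of potential triangles: C(95, 3) = 138415.
Each occurs with probability p³ ≈ (0.0842)³ ≈ 5.97172e-04.
By linearity: E[X] = C(95, 3)·p³ ≈ 138415 · 5.97172e-04 ≈ 82.658.
Here α = 1, so p = 8/n is exactly at the triangle threshold p ~ 1/n. Asymptotically E[X] → c³/6 = 8³/6 = 256/3 ≈ 85.333, a bounded constant. In this regime the triangle count is asymptotically Poisson(c³/6).

E[X] ≈ 82.658; in regime p = Θ(1/n^{1}) E[X] stays bounded (at the triangle threshold p ~ 1/n).


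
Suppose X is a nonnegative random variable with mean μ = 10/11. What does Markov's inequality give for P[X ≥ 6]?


μ = E[X] = 10/11, a = 6.
Markov: P[X ≥ 6] ≤ μ/a = (10/11)/6 = 5/33.
Numerically: ≈ 0.152.
(Since a = 6 > μ = 0.909, the bound 5/33 is < 1 and informative.)

P[X ≥ 6] ≤ 5/33 ≈ 0.152.


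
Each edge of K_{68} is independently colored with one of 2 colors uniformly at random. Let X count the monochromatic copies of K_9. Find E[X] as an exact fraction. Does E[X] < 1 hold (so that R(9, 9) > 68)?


E[X] = C(68, 9) · 2^{1 − 36} = 49280065120 · 2^{−35} = 49280065120/34359738368.
As a reduced fraction: E[X] = 1540002035/1073741824 ≈ 1.4342.
Is E[X] < 1? NO.
Since E[X] ≥ 1, the first-moment bound is inconclusive at n = 68; it does NOT by itself certify R(9, 9) > 68.

E[X] = 1540002035/1073741824 ≈ 1.4342; E[X] ≥ 1; first-moment method inconclusive here.


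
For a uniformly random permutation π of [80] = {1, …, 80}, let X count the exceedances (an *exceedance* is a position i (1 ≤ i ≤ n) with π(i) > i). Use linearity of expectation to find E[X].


Write X = Σ_{i=1}^{80} X_i, where X_i = 1_{π(i) > i}.
For each fixed i, π(i) is uniform over {1, …, 80} (marginal of a uniform permutation), so P[π(i) > i] = (n − i)/n. Summing: Σ_{i=1}^{80} (n − i)/n = (0 + 1 + … + 79)/80 = 80(80 − 1)/(2·80) = (80 − 1)/2.
Hence E[X] = Σ_{i=1}^{80} (80 − i)/80 = 79/2 ≈ 39.500000.

E[X] = 79/2 = 39.500000.


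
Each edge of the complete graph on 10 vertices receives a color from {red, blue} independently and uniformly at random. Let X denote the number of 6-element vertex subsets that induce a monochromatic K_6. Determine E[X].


Let X = Σ_S X_S over the C(10, 6) = 210 subsets S of size 6, where X_S = 1 if the K_6 on S is monochromatic.
For a fixed S, the K_6 on S has C(6, 2) = 15 edges. P[all 15 edges red] = (1/2)^15, and likewise for blue, so P[monochromatic] = 2·(1/2)^15 = 2^{1 − 15} = 1/16384.
By linearity of expectation: E[X] = C(10, 6) · 2^{1 − 15} = 210 · 1/16384 = 105/8192.
Numerically: E[X] ≈ 0.012817.

E[X] = C(10,6)·2^(1−C(6,2)) = 105/8192 ≈ 0.012817.


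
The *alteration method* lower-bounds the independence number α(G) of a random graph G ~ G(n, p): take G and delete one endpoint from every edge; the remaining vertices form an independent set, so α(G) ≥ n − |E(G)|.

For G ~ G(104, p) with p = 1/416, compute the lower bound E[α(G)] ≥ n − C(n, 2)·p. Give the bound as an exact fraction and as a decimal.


E[|E(G)|] = C(104, 2)·p = 5356 · (1/416) = 103/8.
E[α(G)] ≥ n − E[|E(G)|] = 104 − 103/8 = 729/8.
Numerically: ≈ 91.125000.
(This is only a lower bound; the true E[α(G)] may be larger.)

E[α(G)] ≥ 729/8 ≈ 91.125000.


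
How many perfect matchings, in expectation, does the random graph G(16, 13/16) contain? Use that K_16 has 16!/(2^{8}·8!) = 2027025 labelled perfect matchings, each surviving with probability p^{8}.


K_16 has 16!/(2^{8}·8!) = 2027025 labelled perfect matchings.
For each such perfect matching H, let X_H = 1 if all 8 edges of H are present in G. Then P[X_H = 1] = p^{8} = (13/16)^{8} = 815730721/4294967296.
Summing the indicators: E[X] = Σ_H E[X_H] = 2027025 · p^{8} = 2027025 · 815730721/4294967296 = 1653506564735025/4294967296.
Numerically: E[X] ≈ 3.85e+05.

E[X] = 2027025 · (13/16)^{8} = 1653506564735025/4294967296 ≈ 3.85e+05.


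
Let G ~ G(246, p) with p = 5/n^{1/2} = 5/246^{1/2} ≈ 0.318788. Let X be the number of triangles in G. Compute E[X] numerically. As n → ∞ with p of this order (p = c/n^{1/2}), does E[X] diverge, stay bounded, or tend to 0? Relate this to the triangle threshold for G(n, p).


Number of potential triangles: C(246, 3) = 2450980.
Each occurs with probability p³ ≈ (0.318788)³ ≈ 3.23971907e-02.
By linearity: E[X] = C(246, 3)·p³ ≈ 2450980 · 3.23971907e-02 ≈ 79404.866473.
Since α = 1/2 < 1, p = c/n^{1/2} ≫ 1/n is above the triangle threshold p ~ 1/n. Asymptotically E[X] ~ (c³/6)·n^{3(1−α)} = (5³/6)·n^{1.5} → ∞; triangles are abundant w.h.p.

E[X] ≈ 79404.866473; in regime p = Θ(1/n^{1/2}) E[X] diverges (above the triangle threshold p ~ 1/n).


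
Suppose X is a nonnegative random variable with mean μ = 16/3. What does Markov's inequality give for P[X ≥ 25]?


μ = E[X] = 16/3, a = 25.
Markov: P[X ≥ 25] ≤ μ/a = (16/3)/25 = 16/75.
Numerically: ≈ 0.213333.
(Since a = 25 > μ = 5.333333, the bound 16/75 is < 1 and informative.)

P[X ≥ 25] ≤ 16/75 ≈ 0.213333.


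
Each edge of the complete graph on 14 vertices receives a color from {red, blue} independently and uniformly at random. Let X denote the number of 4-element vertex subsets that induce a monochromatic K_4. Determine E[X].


Let X = Σ_S X_S over the C(14, 4) = 1001 subsets S of size 4, where X_S = 1 if the K_4 on S is monochromatic.
For a fixed S, the K_4 on S has C(4, 2) = 6 edges. P[all 6 edges red] = (1/2)^6, and likewise for blue, so P[monochromatic] = 2·(1/2)^6 = 2^{1 − 6} = 1/32.
By linearity of expectation: E[X] = C(14, 4) · 2^{1 − 6} = 1001 · 1/32 = 1001/32.
Numerically: E[X] ≈ 31.281.

E[X] = C(14,4)·2^(1−C(4,2)) = 1001/32 ≈ 31.281.


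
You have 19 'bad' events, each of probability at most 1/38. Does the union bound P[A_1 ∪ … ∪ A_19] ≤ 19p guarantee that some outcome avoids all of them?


Union bound: P[∪_{i=1}^{19} A_i] ≤ Σ_i P[A_i] ≤ 19·p = 19·(1/38) = 1/2.
Numerically: 1/2 ≈ 0.500.
Is 1/2 < 1? YES.
Since P[∪ A_i] ≤ 1/2 < 1, the complement has P[∩ A_i^c] ≥ 1 − 1/2 = 1/2 > 0, so some outcome avoids every A_i.

19·p = 1/2 ≈ 0.500; existence CERTIFIED by the union bound.


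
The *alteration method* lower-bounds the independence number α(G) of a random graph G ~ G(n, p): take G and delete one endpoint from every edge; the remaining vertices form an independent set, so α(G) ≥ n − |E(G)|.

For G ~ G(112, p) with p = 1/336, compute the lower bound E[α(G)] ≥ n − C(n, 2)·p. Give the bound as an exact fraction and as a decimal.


E[|E(G)|] = C(112, 2)·p = 6216 · (1/336) = 37/2.
E[α(G)] ≥ n − E[|E(G)|] = 112 − 37/2 = 187/2.
Numerically: ≈ 93.500000.
(This is only a lower bound; the true E[α(G)] may be larger.)

E[α(G)] ≥ 187/2 ≈ 93.500000.


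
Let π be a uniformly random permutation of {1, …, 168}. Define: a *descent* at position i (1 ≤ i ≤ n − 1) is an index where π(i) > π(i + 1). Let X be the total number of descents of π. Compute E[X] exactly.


Write X = Σ X_I over i = 1, …, 167, with X_I the indicator of one descent.
There are 167 indicators.
For each fixed i, the pair (π(i), π(i+1)) is a uniformly random ordered pair of distinct values from {1, …, 168}; by symmetry P[π(i) > π(i+1)] = 1/2.
By linearity: E[X] = 167 · (1/2) = (168 − 1) · (1/2) = 167/2 ≈ 83.500000.

E[X] = 167/2 = 83.500000.


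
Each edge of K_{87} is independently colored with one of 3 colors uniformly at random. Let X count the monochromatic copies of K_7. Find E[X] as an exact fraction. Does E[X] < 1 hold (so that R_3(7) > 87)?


E[X] = C(87, 7) · 3^{1 − 21} = 5843355957 · 3^{−20} = 5843355957/3486784401.
As a reduced fraction: E[X] = 72140197/43046721 ≈ 1.6759.
Is E[X] < 1? NO.
Since E[X] ≥ 1, the first-moment bound is inconclusive at n = 87; it does NOT by itself certify R_3(7) > 87.

E[X] = 72140197/43046721 ≈ 1.6759; E[X] ≥ 1; first-moment method inconclusive here.


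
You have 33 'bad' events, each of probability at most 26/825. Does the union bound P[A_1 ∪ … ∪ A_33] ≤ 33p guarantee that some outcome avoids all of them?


Union bound: P[∪_{i=1}^{33} A_i] ≤ Σ_i P[A_i] ≤ 33·p = 33·(26/825) = 26/25.
Numerically: 26/25 ≈ 1.040.
Is 26/25 < 1? NO.
Since the bound 26/25 is ≥ 1, the union bound is uninformative here; it does NOT by itself certify existence.

33·p = 26/25 ≈ 1.040; existence NOT certified by the union bound.


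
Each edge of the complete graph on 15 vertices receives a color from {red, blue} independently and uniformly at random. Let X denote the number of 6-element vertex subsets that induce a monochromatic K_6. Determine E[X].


Let X = Σ_S X_S over the C(15, 6) = 5005 subsets S of size 6, where X_S = 1 if the K_6 on S is monochromatic.
For a fixed S, the K_6 on S has C(6, 2) = 15 edges. P[all 15 edges red] = (1/2)^15, and likewise for blue, so P[monochromatic] = 2·(1/2)^15 = 2^{1 − 15} = 1/16384.
Summing: E[X] = C(15, 6) · 2^{1 − 15} = 5005 · 1/16384 = 5005/16384.
Numerically: E[X] ≈ 0.305.

E[X] = C(15,6)·2^(1−C(6,2)) = 5005/16384 ≈ 0.305.


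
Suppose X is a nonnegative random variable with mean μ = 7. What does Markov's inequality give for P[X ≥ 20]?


μ = E[X] = 7, a = 20.
Markov: P[X ≥ 20] ≤ μ/a = (7)/20 = 7/20.
Numerically: ≈ 0.350.
(Since a = 20 > μ = 7.000, the bound 7/20 is < 1 and informative.)

P[X ≥ 20] ≤ 7/20 ≈ 0.350.


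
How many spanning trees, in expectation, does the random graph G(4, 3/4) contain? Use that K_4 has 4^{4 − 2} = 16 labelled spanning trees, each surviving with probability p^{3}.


K_4 has 4^{4 − 2} = 16 labelled spanning trees.
For each such spanning tree H, let X_H = 1 if all 3 edges of H are present in G. Then P[X_H = 1] = p^{3} = (3/4)^{3} = 27/64.
Summing the indicators: E[X] = Σ_H E[X_H] = 16 · p^{3} = 16 · 27/64 = 27/4.
Numerically: E[X] ≈ 6.75.

E[X] = 16 · (3/4)^{3} = 27/4 ≈ 6.75.


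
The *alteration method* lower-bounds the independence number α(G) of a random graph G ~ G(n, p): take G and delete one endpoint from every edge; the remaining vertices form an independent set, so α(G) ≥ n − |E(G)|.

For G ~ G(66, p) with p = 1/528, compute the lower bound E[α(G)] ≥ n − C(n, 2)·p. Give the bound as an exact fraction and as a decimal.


E[|E(G)|] = C(66, 2)·p = 2145 · (1/528) = 65/16.
E[α(G)] ≥ n − E[|E(G)|] = 66 − 65/16 = 991/16.
Numerically: ≈ 61.9375.
(This is only a lower bound; the true E[α(G)] may be larger.)

E[α(G)] ≥ 991/16 ≈ 61.9375.


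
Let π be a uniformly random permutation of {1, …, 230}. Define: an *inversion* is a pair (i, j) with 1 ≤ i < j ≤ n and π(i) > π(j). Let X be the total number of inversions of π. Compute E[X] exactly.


Write X = Σ X_I over the C(230, 2) = 26335 pairs i < j, with X_I the indicator of one inversion.
There are 26335 indicators.
For each fixed pair i < j, the values π(i) and π(j) are two distinct elements of {1, …, 230} in uniformly random order; by symmetry P[π(i) > π(j)] = 1/2.
By linearity: E[X] = 26335 · (1/2) = C(230, 2) · (1/2) = 26335/2 = 26335/2 ≈ 13167.5000.

E[X] = 26335/2 = 13167.5000.


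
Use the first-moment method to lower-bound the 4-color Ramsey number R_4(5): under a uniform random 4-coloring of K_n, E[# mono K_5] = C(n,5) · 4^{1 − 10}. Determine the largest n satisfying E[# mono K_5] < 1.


We need C(n, 5) · 4^{1 − 10} < 1, i.e. C(n, 5) < 4^{10 − 1} = 262144.
Check values of n near the boundary:
  n = 32: C(32, 5) = 201376; 201376 < 262144? YES
  n = 33: C(33, 5) = 237336; 237336 < 262144? YES
  n = 34: C(34, 5) = 278256; 278256 < 262144? NO
  n = 35: C(35, 5) = 324632; 324632 < 262144? NO
The largest n with C(n, 5) < 262144 is n = 33 (where E[X] = 29667/32768 ≈ 0.905). Hence R_4(5) > 33, i.e. R_4(5) ≥ 34.

Largest n = 33; hence R_4(5) > 33.


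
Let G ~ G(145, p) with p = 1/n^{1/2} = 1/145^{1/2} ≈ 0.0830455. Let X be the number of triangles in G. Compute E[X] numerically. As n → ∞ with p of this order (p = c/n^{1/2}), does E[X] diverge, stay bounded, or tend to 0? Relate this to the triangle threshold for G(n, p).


Number of potential triangles: C(145, 3) = 497640.
Each occurs with probability p³ ≈ (0.0830455)³ ≈ 5.72727447e-04.
By linearity: E[X] = C(145, 3)·p³ ≈ 497640 · 5.72727447e-04 ≈ 285.012087.
Since α = 1/2 < 1, p = c/n^{1/2} ≫ 1/n is above the triangle threshold p ~ 1/n. Asymptotically E[X] ~ (c³/6)·n^{3(1−α)} = (1³/6)·n^{1.5} → ∞; triangles are abundant w.h.p.

E[X] ≈ 285.012087; in regime p = Θ(1/n^{1/2}) E[X] diverges (above the triangle threshold p ~ 1/n).


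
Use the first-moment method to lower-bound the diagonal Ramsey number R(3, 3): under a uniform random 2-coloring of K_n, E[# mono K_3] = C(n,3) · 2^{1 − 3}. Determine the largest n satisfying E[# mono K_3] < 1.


We need C(n, 3) · 2^{1 − 3} < 1, i.e. C(n, 3) < 2^{3 − 1} = 4.
Check values of n near the boundary:
  n = 3: C(3, 3) = 1; 1 < 4? YES
  n = 4: C(4, 3) = 4; 4 < 4? NO
  n = 5: C(5, 3) = 10; 10 < 4? NO
  n = 6: C(6, 3) = 20; 20 < 4? NO
The largest n with C(n, 3) < 4 is n = 3 (where E[X] = 1/4 ≈ 0.25000). Hence R(3, 3) > 3, i.e. R(3, 3) ≥ 4.

Largest n = 3; hence R(3, 3) > 3.


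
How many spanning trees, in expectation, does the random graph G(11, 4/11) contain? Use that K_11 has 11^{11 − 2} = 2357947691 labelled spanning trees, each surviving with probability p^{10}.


K_11 has 11^{11 − 2} = 2357947691 labelled spanning trees.
For each such spanning tree H, let X_H = 1 if all 10 edges of H are present in G. Then P[X_H = 1] = p^{10} = (4/11)^{10} = 1048576/25937424601.
By linearity of expectation: E[X] = Σ_H E[X_H] = 2357947691 · p^{10} = 2357947691 · 1048576/25937424601 = 1048576/11.
Numerically: E[X] ≈ 95325.1.

E[X] = 2357947691 · (4/11)^{10} = 1048576/11 ≈ 95325.1.


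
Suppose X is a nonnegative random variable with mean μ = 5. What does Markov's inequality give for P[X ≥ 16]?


μ = E[X] = 5, a = 16.
Markov: P[X ≥ 16] ≤ μ/a = (5)/16 = 5/16.
Numerically: ≈ 0.3125.
(Since a = 16 > μ = 5.0000, the bound 5/16 is < 1 and informative.)

P[X ≥ 16] ≤ 5/16 ≈ 0.3125.


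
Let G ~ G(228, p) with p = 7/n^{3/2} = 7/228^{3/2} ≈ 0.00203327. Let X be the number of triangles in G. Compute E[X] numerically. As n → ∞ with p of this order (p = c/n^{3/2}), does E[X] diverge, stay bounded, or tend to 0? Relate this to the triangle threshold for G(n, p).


Number of potential triangles: C(228, 3) = 1949476.
Each occurs with probability p³ ≈ (0.00203327)³ ≈ 8.40595980e-09.
By linearity: E[X] = C(228, 3)·p³ ≈ 1949476 · 8.40595980e-09 ≈ 0.016387.
Since α = 3/2 > 1, p = c/n^{3/2} = o(1/n) is below the triangle threshold p ~ 1/n. Asymptotically E[X] ~ (c³/6)·n^{3(1−α)} = (7³/6)·n^{-1.5} → 0, so by Markov's inequality G has no triangles w.h.p.

E[X] ≈ 0.016387; in regime p = Θ(1/n^{3/2}) E[X] tends to 0 (below the triangle threshold p ~ 1/n).


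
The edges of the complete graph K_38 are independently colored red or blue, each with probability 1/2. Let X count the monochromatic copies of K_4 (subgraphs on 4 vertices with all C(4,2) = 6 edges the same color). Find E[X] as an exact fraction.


Let X = Σ_S X_S over the C(38, 4) = 73815 subsets S of size 4, where X_S = 1 if the K_4 on S is monochromatic.
For a fixed S, the K_4 on S has C(4, 2) = 6 edges. P[all 6 edges red] = (1/2)^6, and likewise for blue, so P[monochromatic] = 2·(1/2)^6 = 2^{1 − 6} = 1/32.
By linearity: E[X] = C(38, 4) · 2^{1 − 6} = 73815 · 1/32 = 73815/32.
Numerically: E[X] ≈ 2306.7188.

E[X] = C(38,4)·2^(1−C(4,2)) = 73815/32 ≈ 2306.7188.


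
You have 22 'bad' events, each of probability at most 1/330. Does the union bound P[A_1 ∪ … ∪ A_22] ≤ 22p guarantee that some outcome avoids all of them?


Union bound: P[∪_{i=1}^{22} A_i] ≤ Σ_i P[A_i] ≤ 22·p = 22·(1/330) = 1/15.
Numerically: 1/15 ≈ 0.067.
Is 1/15 < 1? YES.
Since P[∪ A_i] ≤ 1/15 < 1, the complement has P[∩ A_i^c] ≥ 1 − 1/15 = 14/15 > 0, so some outcome avoids every A_i.

22·p = 1/15 ≈ 0.067; existence CERTIFIED by the union bound.


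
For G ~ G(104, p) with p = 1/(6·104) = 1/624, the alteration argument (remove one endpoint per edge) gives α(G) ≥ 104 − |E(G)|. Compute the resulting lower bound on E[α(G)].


E[|E(G)|] = C(104, 2)·p = 5356 · (1/624) = 103/12.
E[α(G)] ≥ n − E[|E(G)|] = 104 − 103/12 = 1145/12.
Numerically: ≈ 95.4167.
(This is only a lower bound; the true E[α(G)] may be larger.)

E[α(G)] ≥ 1145/12 ≈ 95.4167.


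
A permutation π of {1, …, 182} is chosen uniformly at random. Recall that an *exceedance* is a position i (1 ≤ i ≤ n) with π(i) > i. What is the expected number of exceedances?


Write X = Σ_{i=1}^{182} X_i, where X_i = 1_{π(i) > i}.
For each fixed i, π(i) is uniform over {1, …, 182} (marginal of a uniform permutation), so P[π(i) > i] = (n − i)/n. Summing: Σ_{i=1}^{182} (n − i)/n = (0 + 1 + … + 181)/182 = 182(182 − 1)/(2·182) = (182 − 1)/2.
Hence E[X] = Σ_{i=1}^{182} (182 − i)/182 = 181/2 ≈ 90.500.

E[X] = 181/2 = 90.500.


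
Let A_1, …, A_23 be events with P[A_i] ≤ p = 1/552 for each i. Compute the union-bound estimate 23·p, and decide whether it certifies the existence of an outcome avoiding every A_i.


Union bound: P[∪_{i=1}^{23} A_i] ≤ Σ_i P[A_i] ≤ 23·p = 23·(1/552) = 1/24.
Numerically: 1/24 ≈ 0.04167.
Is 1/24 < 1? YES.
Since P[∪ A_i] ≤ 1/24 < 1, the complement has P[∩ A_i^c] ≥ 1 − 1/24 = 23/24 > 0, so some outcome avoids every A_i.

23·p = 1/24 ≈ 0.04167; existence CERTIFIED by the union bound.


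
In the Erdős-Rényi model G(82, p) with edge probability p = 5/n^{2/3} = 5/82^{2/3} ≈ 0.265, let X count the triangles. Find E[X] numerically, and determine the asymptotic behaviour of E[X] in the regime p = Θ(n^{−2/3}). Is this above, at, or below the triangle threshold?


Number of potential triangles: C(82, 3) = 88560.
Each occurs with probability p³ ≈ (0.265)³ ≈ 1.85901e-02.
By linearity: E[X] = C(82, 3)·p³ ≈ 88560 · 1.85901e-02 ≈ 1646.341.
Since α = 2/3 < 1, p = c/n^{2/3} ≫ 1/n is above the triangle threshold p ~ 1/n. Asymptotically E[X] ~ (c³/6)·n^{3(1−α)} = (5³/6)·n^{1} → ∞; triangles are abundant w.h.p.

E[X] ≈ 1646.341; in regime p = Θ(1/n^{2/3}) E[X] diverges (above the triangle threshold p ~ 1/n).


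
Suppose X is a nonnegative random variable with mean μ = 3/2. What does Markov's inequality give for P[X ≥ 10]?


μ = E[X] = 3/2, a = 10.
Markov: P[X ≥ 10] ≤ μ/a = (3/2)/10 = 3/20.
Numerically: ≈ 0.1500.
(Since a = 10 > μ = 1.5000, the bound 3/20 is < 1 and informative.)

P[X ≥ 10] ≤ 3/20 ≈ 0.1500.


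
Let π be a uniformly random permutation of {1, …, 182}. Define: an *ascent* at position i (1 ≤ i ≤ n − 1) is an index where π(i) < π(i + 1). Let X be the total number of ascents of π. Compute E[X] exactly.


Write X = Σ X_I over i = 1, …, 181, with X_I the indicator of one ascent.
There are 181 indicators.
For each fixed i, the pair (π(i), π(i+1)) is a uniformly random ordered pair of distinct values from {1, …, 182}; by symmetry P[π(i) < π(i+1)] = 1/2.
By linearity: E[X] = 181 · (1/2) = (182 − 1) · (1/2) = 181/2 ≈ 90.50000.

E[X] = 181/2 = 90.50000.


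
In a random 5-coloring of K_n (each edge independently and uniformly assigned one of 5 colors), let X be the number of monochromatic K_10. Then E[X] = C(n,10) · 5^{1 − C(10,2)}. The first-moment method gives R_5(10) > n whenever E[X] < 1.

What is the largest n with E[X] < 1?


We need C(n, 10) · 5^{1 − 45} < 1, i.e. C(n, 10) < 5^{45 − 1} = 5684341886080801486968994140625.
Check values of n near the boundary:
  n = 5388: C(5388, 10) = 5634865093375880654852250419586; 5634865093375880654852250419586 < 5684341886080801486968994140625? YES
  n = 5389: C(5389, 10) = 5645340767466558997768874792926; 5645340767466558997768874792926 < 5684341886080801486968994140625? YES
  n = 5390: C(5390, 10) = 5655833965919099070255434039753; 5655833965919099070255434039753 < 5684341886080801486968994140625? YES
  n = 5391: C(5391, 10) = 5666344714787188828795213697883; 5666344714787188828795213697883 < 5684341886080801486968994140625? YES
  n = 5392: C(5392, 10) = 5676873040158402483252283957448; 5676873040158402483252283957448 < 5684341886080801486968994140625? YES
  n = 5393: C(5393, 10) = 5687418968154238267170642278008; 5687418968154238267170642278008 < 5684341886080801486968994140625? NO
  n = 5394: C(5394, 10) = 5697982524930156243149785372878; 5697982524930156243149785372878 < 5684341886080801486968994140625? NO
  n = 5395: C(5395, 10) = 5708563736675616143322765475706; 5708563736675616143322765475706 < 5684341886080801486968994140625? NO
The largest n with C(n, 10) < 5684341886080801486968994140625 is n = 5392 (where E[X] = 5676873040158402483252283957448/5684341886080801486968994140625 ≈ 0.998686). Hence R_5(10) > 5392, i.e. R_5(10) ≥ 5393.

Largest n = 5392; hence R_5(10) > 5392.


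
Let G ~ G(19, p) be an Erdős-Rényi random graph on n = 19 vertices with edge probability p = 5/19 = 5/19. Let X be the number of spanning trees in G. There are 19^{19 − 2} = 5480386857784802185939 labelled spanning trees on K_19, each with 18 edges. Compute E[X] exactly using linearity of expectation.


K_19 has 19^{19 − 2} = 5480386857784802185939 labelled spanning trees.
For each such spanning tree H, let X_H = 1 if all 18 edges of H are present in G. Then P[X_H = 1] = p^{18} = (5/19)^{18} = 3814697265625/104127350297911241532841.
By linearity of expectation: E[X] = Σ_H E[X_H] = 5480386857784802185939 · p^{18} = 5480386857784802185939 · 3814697265625/104127350297911241532841 = 3814697265625/19.
Numerically: E[X] ≈ 2.01e+11.

E[X] = 5480386857784802185939 · (5/19)^{18} = 3814697265625/19 ≈ 2.01e+11.


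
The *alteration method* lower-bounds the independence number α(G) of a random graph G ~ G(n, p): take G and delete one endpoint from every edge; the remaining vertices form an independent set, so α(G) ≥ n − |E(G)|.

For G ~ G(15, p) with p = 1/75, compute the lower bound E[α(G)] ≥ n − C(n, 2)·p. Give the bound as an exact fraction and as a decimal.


E[|E(G)|] = C(15, 2)·p = 105 · (1/75) = 7/5.
E[α(G)] ≥ n − E[|E(G)|] = 15 − 7/5 = 68/5.
Numerically: ≈ 13.600.
(This is only a lower bound; the true E[α(G)] may be larger.)

E[α(G)] ≥ 68/5 ≈ 13.600.


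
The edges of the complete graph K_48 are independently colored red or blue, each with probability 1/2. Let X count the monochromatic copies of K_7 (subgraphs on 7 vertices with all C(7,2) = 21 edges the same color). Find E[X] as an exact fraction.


Let X = Σ_S X_S over the C(48, 7) = 73629072 subsets S of size 7, where X_S = 1 if the K_7 on S is monochromatic.
For a fixed S, the K_7 on S has C(7, 2) = 21 edges. P[all 21 edges red] = (1/2)^21, and likewise for blue, so P[monochromatic] = 2·(1/2)^21 = 2^{1 − 21} = 1/1048576.
By linearity of expectation: E[X] = C(48, 7) · 2^{1 − 21} = 73629072 · 1/1048576 = 4601817/65536.
Numerically: E[X] ≈ 70.218.

E[X] = C(48,7)·2^(1−C(7,2)) = 4601817/65536 ≈ 70.218.


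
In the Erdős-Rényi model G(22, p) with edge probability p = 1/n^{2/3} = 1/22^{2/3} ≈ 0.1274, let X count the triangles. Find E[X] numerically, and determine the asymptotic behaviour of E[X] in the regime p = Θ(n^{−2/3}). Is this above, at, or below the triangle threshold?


Number of potential triangles: C(22, 3) = 1540.
Each occurs with probability p³ ≈ (0.1274)³ ≈ 2.066116e-03.
By linearity: E[X] = C(22, 3)·p³ ≈ 1540 · 2.066116e-03 ≈ 3.1818.
Since α = 2/3 < 1, p = c/n^{2/3} ≫ 1/n is above the triangle threshold p ~ 1/n. Asymptotically E[X] ~ (c³/6)·n^{3(1−α)} = (1³/6)·n^{1} → ∞; triangles are abundant w.h.p.

E[X] ≈ 3.1818; in regime p = Θ(1/n^{2/3}) E[X] diverges (above the triangle threshold p ~ 1/n).


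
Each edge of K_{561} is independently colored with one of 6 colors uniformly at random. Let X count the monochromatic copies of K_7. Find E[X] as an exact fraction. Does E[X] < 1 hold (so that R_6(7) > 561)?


E[X] = C(561, 7) · 6^{1 − 21} = 3341868282890280 · 6^{−20} = 3341868282890280/3656158440062976.
As a reduced fraction: E[X] = 46414837262365/50779978334208 ≈ 0.9140.
Is E[X] < 1? YES.
Since E[X] < 1, there exists a 6-coloring of K_{561} with no monochromatic K_7; hence R_6(7) > 561.

E[X] = 46414837262365/50779978334208 ≈ 0.9140; E[X] < 1, so R_6(7) > 561.


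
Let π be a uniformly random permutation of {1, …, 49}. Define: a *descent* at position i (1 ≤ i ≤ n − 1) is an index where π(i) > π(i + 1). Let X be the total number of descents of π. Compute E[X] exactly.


Write X = Σ X_I over i = 1, …, 48, with X_I the indicator of one descent.
There are 48 indicators.
For each fixed i, the pair (π(i), π(i+1)) is a uniformly random ordered pair of distinct values from {1, …, 49}; by symmetry P[π(i) > π(i+1)] = 1/2.
By linearity: E[X] = 48 · (1/2) = (49 − 1) · (1/2) = 24 ≈ 24.000.

E[X] = 24 = 24.000.


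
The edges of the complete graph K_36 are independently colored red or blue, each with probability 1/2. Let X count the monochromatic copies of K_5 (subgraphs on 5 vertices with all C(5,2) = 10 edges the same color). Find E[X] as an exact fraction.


Let X = Σ_S X_S over the C(36, 5) = 376992 subsets S of size 5, where X_S = 1 if the K_5 on S is monochromatic.
For a fixed S, the K_5 on S has C(5, 2) = 10 edges. P[all 10 edges red] = (1/2)^10, and likewise for blue, so P[monochromatic] = 2·(1/2)^10 = 2^{1 − 10} = 1/512.
By linearity: E[X] = C(36, 5) · 2^{1 − 10} = 376992 · 1/512 = 11781/16.
Numerically: E[X] ≈ 736.312.

E[X] = C(36,5)·2^(1−C(5,2)) = 11781/16 ≈ 736.312.


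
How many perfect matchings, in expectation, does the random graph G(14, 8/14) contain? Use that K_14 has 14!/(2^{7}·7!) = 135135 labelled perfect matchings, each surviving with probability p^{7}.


K_14 has 14!/(2^{7}·7!) = 135135 labelled perfect matchings.
For each such perfect matching H, let X_H = 1 if all 7 edges of H are present in G. Then P[X_H = 1] = p^{7} = (4/7)^{7} = 16384/823543.
Summing the indicators: E[X] = Σ_H E[X_H] = 135135 · p^{7} = 135135 · 16384/823543 = 316293120/117649.
Numerically: E[X] ≈ 2.69e+03.

E[X] = 135135 · (4/7)^{7} = 316293120/117649 ≈ 2.69e+03.


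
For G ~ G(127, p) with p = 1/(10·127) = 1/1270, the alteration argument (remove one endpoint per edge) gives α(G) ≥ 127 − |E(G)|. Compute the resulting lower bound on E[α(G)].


E[|E(G)|] = C(127, 2)·p = 8001 · (1/1270) = 63/10.
E[α(G)] ≥ n − E[|E(G)|] = 127 − 63/10 = 1207/10.
Numerically: ≈ 120.7000.
(This is only a lower bound; the true E[α(G)] may be larger.)

E[α(G)] ≥ 1207/10 ≈ 120.7000.


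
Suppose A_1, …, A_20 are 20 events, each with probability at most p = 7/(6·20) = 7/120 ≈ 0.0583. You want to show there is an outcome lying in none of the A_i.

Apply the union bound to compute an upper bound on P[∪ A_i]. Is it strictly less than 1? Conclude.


Union bound: P[∪_{i=1}^{20} A_i] ≤ Σ_i P[A_i] ≤ 20·p = 20·(7/120) = 7/6.
Numerically: 7/6 ≈ 1.1667.
Is 7/6 < 1? NO.
Since the bound 7/6 is ≥ 1, the union bound is uninformative here; it does NOT by itself certify existence.

20·p = 7/6 ≈ 1.1667; existence NOT certified by the union bound.


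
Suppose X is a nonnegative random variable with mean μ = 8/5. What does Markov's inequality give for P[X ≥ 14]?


μ = E[X] = 8/5, a = 14.
Markov: P[X ≥ 14] ≤ μ/a = (8/5)/14 = 4/35.
Numerically: ≈ 0.1143.
(Since a = 14 > μ = 1.6000, the bound 4/35 is < 1 and informative.)

P[X ≥ 14] ≤ 4/35 ≈ 0.1143.


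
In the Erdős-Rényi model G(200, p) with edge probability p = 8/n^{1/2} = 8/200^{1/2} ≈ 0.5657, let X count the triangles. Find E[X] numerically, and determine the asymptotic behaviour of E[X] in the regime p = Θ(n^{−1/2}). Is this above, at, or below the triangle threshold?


Number of potential triangles: C(200, 3) = 1313400.
Each occurs with probability p³ ≈ (0.5657)³ ≈ 1.810193e-01.
By linearity: E[X] = C(200, 3)·p³ ≈ 1313400 · 1.810193e-01 ≈ 237750.7959.
Since α = 1/2 < 1, p = c/n^{1/2} ≫ 1/n is above the triangle threshold p ~ 1/n. Asymptotically E[X] ~ (c³/6)·n^{3(1−α)} = (8³/6)·n^{1.5} → ∞; triangles are abundant w.h.p.

E[X] ≈ 237750.7959; in regime p = Θ(1/n^{1/2}) E[X] diverges (above the triangle threshold p ~ 1/n).


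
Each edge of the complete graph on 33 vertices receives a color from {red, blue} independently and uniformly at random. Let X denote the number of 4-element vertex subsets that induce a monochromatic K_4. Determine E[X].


Let X = Σ_S X_S over the C(33, 4) = 40920 subsets S of size 4, where X_S = 1 if the K_4 on S is monochromatic.
For a fixed S, the K_4 on S has C(4, 2) = 6 edges. P[all 6 edges red] = (1/2)^6, and likewise for blue, so P[monochromatic] = 2·(1/2)^6 = 2^{1 − 6} = 1/32.
Summing: E[X] = C(33, 4) · 2^{1 − 6} = 40920 · 1/32 = 5115/4.
Numerically: E[X] ≈ 1278.750000.

E[X] = C(33,4)·2^(1−C(4,2)) = 5115/4 ≈ 1278.750000.


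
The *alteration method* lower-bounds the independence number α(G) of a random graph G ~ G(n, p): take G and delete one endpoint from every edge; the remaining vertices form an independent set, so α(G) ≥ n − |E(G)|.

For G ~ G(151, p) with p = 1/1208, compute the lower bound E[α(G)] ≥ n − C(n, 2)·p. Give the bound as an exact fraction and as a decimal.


E[|E(G)|] = C(151, 2)·p = 11325 · (1/1208) = 75/8.
E[α(G)] ≥ n − E[|E(G)|] = 151 − 75/8 = 1133/8.
Numerically: ≈ 141.625.
(This is only a lower bound; the true E[α(G)] may be larger.)

E[α(G)] ≥ 1133/8 ≈ 141.625.


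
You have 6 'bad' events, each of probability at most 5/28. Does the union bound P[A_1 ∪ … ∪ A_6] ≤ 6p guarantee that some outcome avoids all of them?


Union bound: P[∪_{i=1}^{6} A_i] ≤ Σ_i P[A_i] ≤ 6·p = 6·(5/28) = 15/14.
Numerically: 15/14 ≈ 1.07143.
Is 15/14 < 1? NO.
Since the bound 15/14 is ≥ 1, the union bound is uninformative here; it does NOT by itself certify existence.

6·p = 15/14 ≈ 1.07143; existence NOT certified by the union bound.


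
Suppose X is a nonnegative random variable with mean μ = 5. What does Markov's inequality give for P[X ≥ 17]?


μ = E[X] = 5, a = 17.
Markov: P[X ≥ 17] ≤ μ/a = (5)/17 = 5/17.
Numerically: ≈ 0.29412.
(Since a = 17 > μ = 5.00000, the bound 5/17 is < 1 and informative.)

P[X ≥ 17] ≤ 5/17 ≈ 0.29412.


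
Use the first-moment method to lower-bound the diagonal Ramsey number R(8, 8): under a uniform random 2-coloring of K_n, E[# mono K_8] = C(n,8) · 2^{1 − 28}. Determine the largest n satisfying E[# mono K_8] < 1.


We need C(n, 8) · 2^{1 − 28} < 1, i.e. C(n, 8) < 2^{28 − 1} = 134217728.
Check values of n near the boundary:
  n = 40: C(40, 8) = 76904685; 76904685 < 134217728? YES
  n = 41: C(41, 8) = 95548245; 95548245 < 134217728? YES
  n = 42: C(42, 8) = 118030185; 118030185 < 134217728? YES
  n = 43: C(43, 8) = 145008513; 145008513 < 134217728? NO
  n = 44: C(44, 8) = 177232627; 177232627 < 134217728? NO
  n = 45: C(45, 8) = 215553195; 215553195 < 134217728? NO
The largest n with C(n, 8) < 134217728 is n = 42 (where E[X] = 118030185/134217728 ≈ 0.879). Hence R(8, 8) > 42, i.e. R(8, 8) ≥ 43.

Largest n = 42; hence R(8, 8) > 42.


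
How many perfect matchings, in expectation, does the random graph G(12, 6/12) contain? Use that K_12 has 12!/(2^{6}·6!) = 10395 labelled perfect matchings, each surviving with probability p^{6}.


K_12 has 12!/(2^{6}·6!) = 10395 labelled perfect matchings.
For each such perfect matching H, let X_H = 1 if all 6 edges of H are present in G. Then P[X_H = 1] = p^{6} = (1/2)^{6} = 1/64.
By linearity of expectation: E[X] = Σ_H E[X_H] = 10395 · p^{6} = 10395 · 1/64 = 10395/64.
Numerically: E[X] ≈ 162.4.

E[X] = 10395 · (1/2)^{6} = 10395/64 ≈ 162.4.


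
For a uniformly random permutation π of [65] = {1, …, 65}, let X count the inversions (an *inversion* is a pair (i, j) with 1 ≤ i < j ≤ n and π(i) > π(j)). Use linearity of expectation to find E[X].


Write X = Σ X_I over the C(65, 2) = 2080 pairs i < j, with X_I the indicator of one inversion.
There are 2080 indicators.
For each fixed pair i < j, the values π(i) and π(j) are two distinct elements of {1, …, 65} in uniformly random order; by symmetry P[π(i) > π(j)] = 1/2.
By linearity: E[X] = 2080 · (1/2) = C(65, 2) · (1/2) = 2080/2 = 1040 ≈ 1040.000000.

E[X] = 1040 = 1040.000000.


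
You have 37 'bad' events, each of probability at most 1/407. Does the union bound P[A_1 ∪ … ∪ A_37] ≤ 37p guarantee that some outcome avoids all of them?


Union bound: P[∪_{i=1}^{37} A_i] ≤ Σ_i P[A_i] ≤ 37·p = 37·(1/407) = 1/11.
Numerically: 1/11 ≈ 0.090909.
Is 1/11 < 1? YES.
Since P[∪ A_i] ≤ 1/11 < 1, the complement has P[∩ A_i^c] ≥ 1 − 1/11 = 10/11 > 0, so some outcome avoids every A_i.

37·p = 1/11 ≈ 0.090909; existence CERTIFIED by the union bound.
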